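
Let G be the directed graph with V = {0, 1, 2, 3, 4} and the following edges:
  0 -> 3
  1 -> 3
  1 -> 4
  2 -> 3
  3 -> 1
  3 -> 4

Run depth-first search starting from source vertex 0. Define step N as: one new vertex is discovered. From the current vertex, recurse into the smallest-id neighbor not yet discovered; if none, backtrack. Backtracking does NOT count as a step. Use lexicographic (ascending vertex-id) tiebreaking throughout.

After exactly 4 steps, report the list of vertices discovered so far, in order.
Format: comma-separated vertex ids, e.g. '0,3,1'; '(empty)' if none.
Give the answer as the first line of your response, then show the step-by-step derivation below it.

0,3,1,4

step 1: discover 0; path=0; order=0
step 2: discover 3; path=0>3; order=0,3
step 3: discover 1; path=0>3>1; order=0,3,1
step 4: discover 4; path=0>3>1>4; order=0,3,1,4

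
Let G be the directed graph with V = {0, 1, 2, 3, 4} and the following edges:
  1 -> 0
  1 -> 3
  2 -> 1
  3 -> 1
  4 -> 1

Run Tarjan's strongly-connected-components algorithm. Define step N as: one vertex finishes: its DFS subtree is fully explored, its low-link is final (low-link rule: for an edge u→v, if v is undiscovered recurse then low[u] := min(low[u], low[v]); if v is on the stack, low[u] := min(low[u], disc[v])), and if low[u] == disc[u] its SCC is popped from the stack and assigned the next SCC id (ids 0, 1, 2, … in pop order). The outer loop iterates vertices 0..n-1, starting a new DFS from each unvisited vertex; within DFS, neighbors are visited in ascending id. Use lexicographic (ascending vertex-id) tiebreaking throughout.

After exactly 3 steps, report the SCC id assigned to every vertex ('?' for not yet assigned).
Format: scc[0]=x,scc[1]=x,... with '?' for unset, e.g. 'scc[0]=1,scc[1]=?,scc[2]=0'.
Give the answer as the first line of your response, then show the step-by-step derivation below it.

scc[0]=0,scc[1]=1,scc[2]=?,scc[3]=1,scc[4]=?

step 1: low=(low[0]=0,low[1]=?,low[2]=?,low[3]=?,low[4]=?); scc=(scc[0]=0,scc[1]=?,scc[2]=?,scc[3]=?,scc[4]=?)
step 2: low=(low[0]=0,low[1]=1,low[2]=?,low[3]=1,low[4]=?); scc=(scc[0]=0,scc[1]=?,scc[2]=?,scc[3]=?,scc[4]=?)
step 3: low=(low[0]=0,low[1]=1,low[2]=?,low[3]=1,low[4]=?); scc=(scc[0]=0,scc[1]=1,scc[2]=?,scc[3]=1,scc[4]=?)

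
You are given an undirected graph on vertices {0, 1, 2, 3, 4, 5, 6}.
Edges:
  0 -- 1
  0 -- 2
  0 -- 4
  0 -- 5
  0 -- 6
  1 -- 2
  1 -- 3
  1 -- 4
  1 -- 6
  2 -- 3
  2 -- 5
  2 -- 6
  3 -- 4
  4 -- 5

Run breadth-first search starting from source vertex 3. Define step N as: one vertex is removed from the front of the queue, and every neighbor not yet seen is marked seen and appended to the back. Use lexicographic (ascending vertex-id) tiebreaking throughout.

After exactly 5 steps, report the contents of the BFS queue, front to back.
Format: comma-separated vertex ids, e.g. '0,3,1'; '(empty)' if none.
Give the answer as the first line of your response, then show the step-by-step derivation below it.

6,5

step 1: dequeue 3; queue=[1,2,4]; order=3
step 2: dequeue 1; queue=[2,4,0,6]; order=3,1
step 3: dequeue 2; queue=[4,0,6,5]; order=3,1,2
step 4: dequeue 4; queue=[0,6,5]; order=3,1,2,4
step 5: dequeue 0; queue=[6,5]; order=3,1,2,4,0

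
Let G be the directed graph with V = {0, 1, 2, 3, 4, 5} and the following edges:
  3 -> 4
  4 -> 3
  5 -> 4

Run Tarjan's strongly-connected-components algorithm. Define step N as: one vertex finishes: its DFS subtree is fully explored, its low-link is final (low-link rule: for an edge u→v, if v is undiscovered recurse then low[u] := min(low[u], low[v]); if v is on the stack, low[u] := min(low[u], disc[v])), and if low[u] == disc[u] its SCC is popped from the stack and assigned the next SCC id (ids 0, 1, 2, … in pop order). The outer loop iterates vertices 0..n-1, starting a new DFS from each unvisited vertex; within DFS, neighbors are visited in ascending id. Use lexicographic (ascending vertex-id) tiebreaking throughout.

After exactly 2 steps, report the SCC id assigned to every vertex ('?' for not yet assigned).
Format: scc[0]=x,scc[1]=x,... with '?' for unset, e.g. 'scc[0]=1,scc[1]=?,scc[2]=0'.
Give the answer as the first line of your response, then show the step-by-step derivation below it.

scc[0]=0,scc[1]=1,scc[2]=?,scc[3]=?,scc[4]=?,scc[5]=?

step 1: low=(low[0]=0,low[1]=?,low[2]=?,low[3]=?,low[4]=?,low[5]=?); scc=(scc[0]=0,scc[1]=?,scc[2]=?,scc[3]=?,scc[4]=?,scc[5]=?)
step 2: low=(low[0]=0,low[1]=1,low[2]=?,low[3]=?,low[4]=?,low[5]=?); scc=(scc[0]=0,scc[1]=1,scc[2]=?,scc[3]=?,scc[4]=?,scc[5]=?)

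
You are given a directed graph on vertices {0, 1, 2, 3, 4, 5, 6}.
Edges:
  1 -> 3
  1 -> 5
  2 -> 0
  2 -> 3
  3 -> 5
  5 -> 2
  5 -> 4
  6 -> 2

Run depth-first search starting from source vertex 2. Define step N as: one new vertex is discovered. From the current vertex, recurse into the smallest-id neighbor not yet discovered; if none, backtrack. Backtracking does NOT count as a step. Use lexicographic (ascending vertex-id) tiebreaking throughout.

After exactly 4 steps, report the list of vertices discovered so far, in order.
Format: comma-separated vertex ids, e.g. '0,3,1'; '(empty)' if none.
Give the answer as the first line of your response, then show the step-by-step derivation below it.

2,0,3,5

step 1: discover 2; path=2; order=2
step 2: discover 0; path=2>0; order=2,0
step 3: discover 3; path=2>3; order=2,0,3
step 4: discover 5; path=2>3>5; order=2,0,3,5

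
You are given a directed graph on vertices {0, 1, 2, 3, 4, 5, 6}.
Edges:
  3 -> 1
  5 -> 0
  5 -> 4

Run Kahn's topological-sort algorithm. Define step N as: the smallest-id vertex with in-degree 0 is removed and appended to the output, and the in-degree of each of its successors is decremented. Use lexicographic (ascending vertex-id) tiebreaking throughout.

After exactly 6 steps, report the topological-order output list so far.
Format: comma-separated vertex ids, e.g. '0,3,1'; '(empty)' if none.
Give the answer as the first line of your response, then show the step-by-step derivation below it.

2,3,1,5,0,4

step 1: output 2; order=[2]; indeg=(1,1,0,0,1,0,0)
step 2: output 3; order=[2,3]; indeg=(1,0,0,0,1,0,0)
step 3: output 1; order=[2,3,1]; indeg=(1,0,0,0,1,0,0)
step 4: output 5; order=[2,3,1,5]; indeg=(0,0,0,0,0,0,0)
step 5: output 0; order=[2,3,1,5,0]; indeg=(0,0,0,0,0,0,0)
step 6: output 4; order=[2,3,1,5,0,4]; indeg=(0,0,0,0,0,0,0)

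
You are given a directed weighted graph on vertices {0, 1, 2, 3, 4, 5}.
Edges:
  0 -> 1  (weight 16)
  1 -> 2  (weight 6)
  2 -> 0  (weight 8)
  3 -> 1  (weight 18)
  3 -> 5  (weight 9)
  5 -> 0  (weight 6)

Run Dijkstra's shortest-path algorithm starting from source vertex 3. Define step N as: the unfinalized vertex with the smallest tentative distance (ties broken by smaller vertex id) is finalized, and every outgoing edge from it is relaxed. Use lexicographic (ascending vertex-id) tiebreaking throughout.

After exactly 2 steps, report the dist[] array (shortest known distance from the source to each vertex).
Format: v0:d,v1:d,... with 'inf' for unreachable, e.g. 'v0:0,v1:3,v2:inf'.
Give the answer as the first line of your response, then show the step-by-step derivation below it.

v0:15,v1:18,v2:inf,v3:0,v4:inf,v5:9

step 1: dist = v0:inf,v1:18,v2:inf,v3:0,v4:inf,v5:9
step 2: dist = v0:15,v1:18,v2:inf,v3:0,v4:inf,v5:9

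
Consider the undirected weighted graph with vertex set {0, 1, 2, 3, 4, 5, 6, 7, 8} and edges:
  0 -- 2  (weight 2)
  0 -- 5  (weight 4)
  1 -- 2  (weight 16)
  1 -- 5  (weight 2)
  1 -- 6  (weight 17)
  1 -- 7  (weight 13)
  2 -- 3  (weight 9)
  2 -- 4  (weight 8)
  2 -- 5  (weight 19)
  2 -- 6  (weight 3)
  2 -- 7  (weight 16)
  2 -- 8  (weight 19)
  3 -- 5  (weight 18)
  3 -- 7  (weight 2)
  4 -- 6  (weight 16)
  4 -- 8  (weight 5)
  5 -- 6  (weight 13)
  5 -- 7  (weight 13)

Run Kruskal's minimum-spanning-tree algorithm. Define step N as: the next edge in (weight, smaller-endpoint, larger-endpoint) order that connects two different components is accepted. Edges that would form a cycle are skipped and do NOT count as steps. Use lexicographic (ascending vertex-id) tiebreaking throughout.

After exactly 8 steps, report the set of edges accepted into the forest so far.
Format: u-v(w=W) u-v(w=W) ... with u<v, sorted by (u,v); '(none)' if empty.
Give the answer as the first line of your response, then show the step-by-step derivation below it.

0-2(w=2) 0-5(w=4) 1-5(w=2) 2-3(w=9) 2-4(w=8) 2-6(w=3) 3-7(w=2) 4-8(w=5)

step 1: add edge 0-2 (w=2); MST = {0-2(w=2)}
step 2: add edge 1-5 (w=2); MST = {0-2(w=2) 1-5(w=2)}
step 3: add edge 3-7 (w=2); MST = {0-2(w=2) 1-5(w=2) 3-7(w=2)}
step 4: add edge 2-6 (w=3); MST = {0-2(w=2) 1-5(w=2) 2-6(w=3) 3-7(w=2)}
step 5: add edge 0-5 (w=4); MST = {0-2(w=2) 0-5(w=4) 1-5(w=2) 2-6(w=3) 3-7(w=2)}
step 6: add edge 4-8 (w=5); MST = {0-2(w=2) 0-5(w=4) 1-5(w=2) 2-6(w=3) 3-7(w=2) 4-8(w=5)}
step 7: add edge 2-4 (w=8); MST = {0-2(w=2) 0-5(w=4) 1-5(w=2) 2-4(w=8) 2-6(w=3) 3-7(w=2) 4-8(w=5)}
step 8: add edge 2-3 (w=9); MST = {0-2(w=2) 0-5(w=4) 1-5(w=2) 2-3(w=9) 2-4(w=8) 2-6(w=3) 3-7(w=2) 4-8(w=5)}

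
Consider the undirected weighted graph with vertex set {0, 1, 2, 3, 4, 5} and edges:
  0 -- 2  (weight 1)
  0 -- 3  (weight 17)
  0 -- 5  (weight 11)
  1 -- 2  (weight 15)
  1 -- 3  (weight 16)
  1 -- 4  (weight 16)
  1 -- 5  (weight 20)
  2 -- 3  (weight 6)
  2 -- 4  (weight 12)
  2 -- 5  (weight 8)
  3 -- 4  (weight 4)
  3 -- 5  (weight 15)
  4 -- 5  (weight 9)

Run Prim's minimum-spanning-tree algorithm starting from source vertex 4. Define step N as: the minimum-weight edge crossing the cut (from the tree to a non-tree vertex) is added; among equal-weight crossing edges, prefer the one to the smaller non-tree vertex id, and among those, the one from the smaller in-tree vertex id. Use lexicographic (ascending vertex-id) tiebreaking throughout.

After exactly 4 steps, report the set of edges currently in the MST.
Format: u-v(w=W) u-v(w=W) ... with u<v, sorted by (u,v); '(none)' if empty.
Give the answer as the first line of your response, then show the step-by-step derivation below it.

0-2(w=1) 2-3(w=6) 2-5(w=8) 3-4(w=4)

step 1: add edge 3-4 (w=4); MST = {3-4(w=4)}
step 2: add edge 2-3 (w=6); MST = {2-3(w=6) 3-4(w=4)}
step 3: add edge 0-2 (w=1); MST = {0-2(w=1) 2-3(w=6) 3-4(w=4)}
step 4: add edge 2-5 (w=8); MST = {0-2(w=1) 2-3(w=6) 2-5(w=8) 3-4(w=4)}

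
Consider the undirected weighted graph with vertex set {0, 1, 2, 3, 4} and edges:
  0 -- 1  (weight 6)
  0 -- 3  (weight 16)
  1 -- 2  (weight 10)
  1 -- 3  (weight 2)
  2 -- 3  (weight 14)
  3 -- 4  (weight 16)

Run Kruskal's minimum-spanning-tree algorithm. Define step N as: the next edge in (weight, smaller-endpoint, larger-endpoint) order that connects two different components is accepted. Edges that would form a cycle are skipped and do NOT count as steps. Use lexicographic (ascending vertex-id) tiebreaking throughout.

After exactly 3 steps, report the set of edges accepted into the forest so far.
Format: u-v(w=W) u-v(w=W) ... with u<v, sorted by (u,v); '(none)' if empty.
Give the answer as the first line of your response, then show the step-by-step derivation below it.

0-1(w=6) 1-2(w=10) 1-3(w=2)

step 1: add edge 1-3 (w=2); MST = {1-3(w=2)}
step 2: add edge 0-1 (w=6); MST = {0-1(w=6) 1-3(w=2)}
step 3: add edge 1-2 (w=10); MST = {0-1(w=6) 1-2(w=10) 1-3(w=2)}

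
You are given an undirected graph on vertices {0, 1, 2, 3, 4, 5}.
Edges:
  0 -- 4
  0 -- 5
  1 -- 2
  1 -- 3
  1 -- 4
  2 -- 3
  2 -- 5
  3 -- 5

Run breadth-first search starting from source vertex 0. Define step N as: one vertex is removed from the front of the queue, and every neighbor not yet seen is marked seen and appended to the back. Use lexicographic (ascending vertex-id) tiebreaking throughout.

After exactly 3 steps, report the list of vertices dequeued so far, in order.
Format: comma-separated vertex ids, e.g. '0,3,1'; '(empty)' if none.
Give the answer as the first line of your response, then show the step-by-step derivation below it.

0,4,5

step 1: dequeue 0; queue=[4,5]; order=0
step 2: dequeue 4; queue=[5,1]; order=0,4
step 3: dequeue 5; queue=[1,2,3]; order=0,4,5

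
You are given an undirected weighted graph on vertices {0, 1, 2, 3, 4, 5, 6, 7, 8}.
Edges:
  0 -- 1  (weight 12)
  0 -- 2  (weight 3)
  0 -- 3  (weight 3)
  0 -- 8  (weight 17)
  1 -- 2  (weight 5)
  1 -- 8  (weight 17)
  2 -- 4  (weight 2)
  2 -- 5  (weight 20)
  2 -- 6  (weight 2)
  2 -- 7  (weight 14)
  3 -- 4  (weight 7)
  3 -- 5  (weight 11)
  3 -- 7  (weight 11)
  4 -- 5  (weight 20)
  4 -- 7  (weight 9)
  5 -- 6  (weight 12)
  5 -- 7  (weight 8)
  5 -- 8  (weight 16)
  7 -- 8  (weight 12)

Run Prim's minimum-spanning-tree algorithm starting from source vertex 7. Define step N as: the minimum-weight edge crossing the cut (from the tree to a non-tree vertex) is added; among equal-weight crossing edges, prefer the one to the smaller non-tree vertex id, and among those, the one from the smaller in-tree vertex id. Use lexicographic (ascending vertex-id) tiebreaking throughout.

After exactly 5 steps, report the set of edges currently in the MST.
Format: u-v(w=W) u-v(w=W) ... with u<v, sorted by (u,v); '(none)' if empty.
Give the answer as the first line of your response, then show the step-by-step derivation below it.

0-2(w=3) 2-4(w=2) 2-6(w=2) 4-7(w=9) 5-7(w=8)

step 1: add edge 5-7 (w=8); MST = {5-7(w=8)}
step 2: add edge 4-7 (w=9); MST = {4-7(w=9) 5-7(w=8)}
step 3: add edge 2-4 (w=2); MST = {2-4(w=2) 4-7(w=9) 5-7(w=8)}
step 4: add edge 2-6 (w=2); MST = {2-4(w=2) 2-6(w=2) 4-7(w=9) 5-7(w=8)}
step 5: add edge 0-2 (w=3); MST = {0-2(w=3) 2-4(w=2) 2-6(w=2) 4-7(w=9) 5-7(w=8)}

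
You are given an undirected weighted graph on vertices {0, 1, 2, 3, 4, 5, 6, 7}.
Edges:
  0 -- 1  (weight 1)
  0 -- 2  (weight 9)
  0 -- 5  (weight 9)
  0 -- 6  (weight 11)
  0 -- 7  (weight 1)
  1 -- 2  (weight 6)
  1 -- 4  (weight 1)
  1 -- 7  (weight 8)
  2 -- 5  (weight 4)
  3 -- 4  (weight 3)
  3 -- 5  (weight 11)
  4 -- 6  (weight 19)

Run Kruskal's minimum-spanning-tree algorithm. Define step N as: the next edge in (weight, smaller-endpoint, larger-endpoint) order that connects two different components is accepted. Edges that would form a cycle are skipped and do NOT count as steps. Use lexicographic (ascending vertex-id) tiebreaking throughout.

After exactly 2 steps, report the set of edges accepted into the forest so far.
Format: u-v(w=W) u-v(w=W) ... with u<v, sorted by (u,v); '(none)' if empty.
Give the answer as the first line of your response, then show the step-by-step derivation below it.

0-1(w=1) 0-7(w=1)

step 1: add edge 0-1 (w=1); MST = {0-1(w=1)}
step 2: add edge 0-7 (w=1); MST = {0-1(w=1) 0-7(w=1)}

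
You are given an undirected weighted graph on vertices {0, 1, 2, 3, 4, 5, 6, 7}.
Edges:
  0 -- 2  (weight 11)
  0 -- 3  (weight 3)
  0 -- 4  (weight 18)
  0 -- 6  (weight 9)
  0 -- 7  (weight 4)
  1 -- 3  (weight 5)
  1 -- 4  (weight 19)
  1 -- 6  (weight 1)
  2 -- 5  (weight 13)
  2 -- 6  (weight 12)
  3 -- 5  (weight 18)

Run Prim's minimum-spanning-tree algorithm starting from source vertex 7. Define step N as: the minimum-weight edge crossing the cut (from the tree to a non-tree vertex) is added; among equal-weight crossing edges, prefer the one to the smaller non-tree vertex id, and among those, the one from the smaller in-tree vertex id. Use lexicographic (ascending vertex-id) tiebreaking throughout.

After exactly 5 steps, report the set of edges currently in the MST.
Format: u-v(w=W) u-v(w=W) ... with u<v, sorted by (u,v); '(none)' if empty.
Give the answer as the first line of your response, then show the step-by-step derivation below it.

0-2(w=11) 0-3(w=3) 0-7(w=4) 1-3(w=5) 1-6(w=1)

step 1: add edge 0-7 (w=4); MST = {0-7(w=4)}
step 2: add edge 0-3 (w=3); MST = {0-3(w=3) 0-7(w=4)}
step 3: add edge 1-3 (w=5); MST = {0-3(w=3) 0-7(w=4) 1-3(w=5)}
step 4: add edge 1-6 (w=1); MST = {0-3(w=3) 0-7(w=4) 1-3(w=5) 1-6(w=1)}
step 5: add edge 0-2 (w=11); MST = {0-2(w=11) 0-3(w=3) 0-7(w=4) 1-3(w=5) 1-6(w=1)}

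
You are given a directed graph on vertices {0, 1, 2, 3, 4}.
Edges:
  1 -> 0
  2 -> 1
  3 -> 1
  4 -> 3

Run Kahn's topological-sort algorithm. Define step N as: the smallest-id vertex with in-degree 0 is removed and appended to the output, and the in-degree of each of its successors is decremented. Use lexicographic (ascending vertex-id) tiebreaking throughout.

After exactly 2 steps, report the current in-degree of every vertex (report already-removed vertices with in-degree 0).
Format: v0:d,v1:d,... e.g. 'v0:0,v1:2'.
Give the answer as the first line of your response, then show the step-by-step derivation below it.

v0:1,v1:1,v2:0,v3:0,v4:0

step 1: output 2; order=[2]; indeg=(1,1,0,1,0)
step 2: output 4; order=[2,4]; indeg=(1,1,0,0,0)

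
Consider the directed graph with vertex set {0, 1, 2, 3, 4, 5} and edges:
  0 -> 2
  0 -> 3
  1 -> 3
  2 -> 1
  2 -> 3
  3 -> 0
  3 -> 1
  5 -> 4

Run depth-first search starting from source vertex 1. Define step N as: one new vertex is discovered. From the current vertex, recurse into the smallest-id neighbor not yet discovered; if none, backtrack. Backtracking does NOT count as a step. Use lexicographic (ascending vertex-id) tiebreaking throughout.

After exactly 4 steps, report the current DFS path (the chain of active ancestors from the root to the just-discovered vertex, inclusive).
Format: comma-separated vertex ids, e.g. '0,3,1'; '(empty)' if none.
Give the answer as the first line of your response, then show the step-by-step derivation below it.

1,3,0,2

step 1: discover 1; path=1; order=1
step 2: discover 3; path=1>3; order=1,3
step 3: discover 0; path=1>3>0; order=1,3,0
step 4: discover 2; path=1>3>0>2; order=1,3,0,2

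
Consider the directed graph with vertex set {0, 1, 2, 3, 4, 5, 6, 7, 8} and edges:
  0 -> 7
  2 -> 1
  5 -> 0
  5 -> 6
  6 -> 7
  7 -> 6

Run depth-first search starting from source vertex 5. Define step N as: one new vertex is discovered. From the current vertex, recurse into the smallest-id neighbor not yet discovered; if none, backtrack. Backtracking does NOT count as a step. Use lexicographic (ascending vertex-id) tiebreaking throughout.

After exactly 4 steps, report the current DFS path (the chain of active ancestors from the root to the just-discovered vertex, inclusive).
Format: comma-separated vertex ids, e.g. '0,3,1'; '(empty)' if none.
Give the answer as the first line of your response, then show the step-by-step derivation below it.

5,0,7,6

step 1: discover 5; path=5; order=5
step 2: discover 0; path=5>0; order=5,0
step 3: discover 7; path=5>0>7; order=5,0,7
step 4: discover 6; path=5>0>7>6; order=5,0,7,6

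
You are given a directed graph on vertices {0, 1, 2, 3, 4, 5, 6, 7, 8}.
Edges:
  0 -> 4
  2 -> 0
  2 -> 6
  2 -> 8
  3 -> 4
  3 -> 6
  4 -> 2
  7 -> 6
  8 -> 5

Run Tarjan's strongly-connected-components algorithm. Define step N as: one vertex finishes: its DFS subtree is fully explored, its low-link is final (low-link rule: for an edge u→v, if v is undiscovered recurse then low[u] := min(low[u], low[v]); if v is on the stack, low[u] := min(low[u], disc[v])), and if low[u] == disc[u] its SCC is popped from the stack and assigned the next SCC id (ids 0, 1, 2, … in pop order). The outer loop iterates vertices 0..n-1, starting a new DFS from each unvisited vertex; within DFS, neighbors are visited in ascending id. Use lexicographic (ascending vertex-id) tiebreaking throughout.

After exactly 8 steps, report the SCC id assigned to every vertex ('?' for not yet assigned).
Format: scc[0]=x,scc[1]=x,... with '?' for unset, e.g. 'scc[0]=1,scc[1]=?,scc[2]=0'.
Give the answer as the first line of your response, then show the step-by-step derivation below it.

scc[0]=3,scc[1]=4,scc[2]=3,scc[3]=5,scc[4]=3,scc[5]=1,scc[6]=0,scc[7]=?,scc[8]=2

step 1: low=(low[0]=0,low[1]=?,low[2]=0,low[3]=?,low[4]=1,low[5]=?,low[6]=3,low[7]=?,low[8]=?); scc=(scc[0]=?,scc[1]=?,scc[2]=?,scc[3]=?,scc[4]=?,scc[5]=?,scc[6]=0,scc[7]=?,scc[8]=?)
step 2: low=(low[0]=0,low[1]=?,low[2]=0,low[3]=?,low[4]=1,low[5]=5,low[6]=3,low[7]=?,low[8]=4); scc=(scc[0]=?,scc[1]=?,scc[2]=?,scc[3]=?,scc[4]=?,scc[5]=1,scc[6]=0,scc[7]=?,scc[8]=?)
step 3: low=(low[0]=0,low[1]=?,low[2]=0,low[3]=?,low[4]=1,low[5]=5,low[6]=3,low[7]=?,low[8]=4); scc=(scc[0]=?,scc[1]=?,scc[2]=?,scc[3]=?,scc[4]=?,scc[5]=1,scc[6]=0,scc[7]=?,scc[8]=2)
step 4: low=(low[0]=0,low[1]=?,low[2]=0,low[3]=?,low[4]=1,low[5]=5,low[6]=3,low[7]=?,low[8]=4); scc=(scc[0]=?,scc[1]=?,scc[2]=?,scc[3]=?,scc[4]=?,scc[5]=1,scc[6]=0,scc[7]=?,scc[8]=2)
step 5: low=(low[0]=0,low[1]=?,low[2]=0,low[3]=?,low[4]=0,low[5]=5,low[6]=3,low[7]=?,low[8]=4); scc=(scc[0]=?,scc[1]=?,scc[2]=?,scc[3]=?,scc[4]=?,scc[5]=1,scc[6]=0,scc[7]=?,scc[8]=2)
step 6: low=(low[0]=0,low[1]=?,low[2]=0,low[3]=?,low[4]=0,low[5]=5,low[6]=3,low[7]=?,low[8]=4); scc=(scc[0]=3,scc[1]=?,scc[2]=3,scc[3]=?,scc[4]=3,scc[5]=1,scc[6]=0,scc[7]=?,scc[8]=2)
step 7: low=(low[0]=0,low[1]=6,low[2]=0,low[3]=?,low[4]=0,low[5]=5,low[6]=3,low[7]=?,low[8]=4); scc=(scc[0]=3,scc[1]=4,scc[2]=3,scc[3]=?,scc[4]=3,scc[5]=1,scc[6]=0,scc[7]=?,scc[8]=2)
step 8: low=(low[0]=0,low[1]=6,low[2]=0,low[3]=7,low[4]=0,low[5]=5,low[6]=3,low[7]=?,low[8]=4); scc=(scc[0]=3,scc[1]=4,scc[2]=3,scc[3]=5,scc[4]=3,scc[5]=1,scc[6]=0,scc[7]=?,scc[8]=2)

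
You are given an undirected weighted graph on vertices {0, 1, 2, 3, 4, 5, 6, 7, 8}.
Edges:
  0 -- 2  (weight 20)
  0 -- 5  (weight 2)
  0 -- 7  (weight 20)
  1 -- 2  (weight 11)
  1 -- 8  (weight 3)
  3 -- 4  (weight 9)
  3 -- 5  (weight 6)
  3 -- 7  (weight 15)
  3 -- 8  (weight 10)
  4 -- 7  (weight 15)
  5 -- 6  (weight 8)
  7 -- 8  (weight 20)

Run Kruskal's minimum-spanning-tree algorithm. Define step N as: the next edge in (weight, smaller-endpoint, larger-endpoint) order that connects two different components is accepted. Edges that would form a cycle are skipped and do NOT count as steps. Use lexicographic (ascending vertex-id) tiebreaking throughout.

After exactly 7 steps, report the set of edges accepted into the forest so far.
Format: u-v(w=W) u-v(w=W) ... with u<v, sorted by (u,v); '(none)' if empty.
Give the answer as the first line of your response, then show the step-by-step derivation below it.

0-5(w=2) 1-2(w=11) 1-8(w=3) 3-4(w=9) 3-5(w=6) 3-8(w=10) 5-6(w=8)

step 1: add edge 0-5 (w=2); MST = {0-5(w=2)}
step 2: add edge 1-8 (w=3); MST = {0-5(w=2) 1-8(w=3)}
step 3: add edge 3-5 (w=6); MST = {0-5(w=2) 1-8(w=3) 3-5(w=6)}
step 4: add edge 5-6 (w=8); MST = {0-5(w=2) 1-8(w=3) 3-5(w=6) 5-6(w=8)}
step 5: add edge 3-4 (w=9); MST = {0-5(w=2) 1-8(w=3) 3-4(w=9) 3-5(w=6) 5-6(w=8)}
step 6: add edge 3-8 (w=10); MST = {0-5(w=2) 1-8(w=3) 3-4(w=9) 3-5(w=6) 3-8(w=10) 5-6(w=8)}
step 7: add edge 1-2 (w=11); MST = {0-5(w=2) 1-2(w=11) 1-8(w=3) 3-4(w=9) 3-5(w=6) 3-8(w=10) 5-6(w=8)}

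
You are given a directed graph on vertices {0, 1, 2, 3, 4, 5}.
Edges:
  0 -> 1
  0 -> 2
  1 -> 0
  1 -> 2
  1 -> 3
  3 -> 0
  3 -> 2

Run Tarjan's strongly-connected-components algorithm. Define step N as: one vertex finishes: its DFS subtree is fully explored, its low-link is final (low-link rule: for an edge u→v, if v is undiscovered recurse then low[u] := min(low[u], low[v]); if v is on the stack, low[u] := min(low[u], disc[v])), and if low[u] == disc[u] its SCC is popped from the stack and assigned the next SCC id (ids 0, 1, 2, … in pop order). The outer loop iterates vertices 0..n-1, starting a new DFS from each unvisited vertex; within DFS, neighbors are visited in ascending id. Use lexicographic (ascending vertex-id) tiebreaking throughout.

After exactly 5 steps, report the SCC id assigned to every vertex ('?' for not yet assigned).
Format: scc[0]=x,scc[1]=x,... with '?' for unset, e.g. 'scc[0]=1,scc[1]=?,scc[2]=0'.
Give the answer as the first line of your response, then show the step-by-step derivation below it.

scc[0]=1,scc[1]=1,scc[2]=0,scc[3]=1,scc[4]=2,scc[5]=?

step 1: low=(low[0]=0,low[1]=0,low[2]=2,low[3]=?,low[4]=?,low[5]=?); scc=(scc[0]=?,scc[1]=?,scc[2]=0,scc[3]=?,scc[4]=?,scc[5]=?)
step 2: low=(low[0]=0,low[1]=0,low[2]=2,low[3]=0,low[4]=?,low[5]=?); scc=(scc[0]=?,scc[1]=?,scc[2]=0,scc[3]=?,scc[4]=?,scc[5]=?)
step 3: low=(low[0]=0,low[1]=0,low[2]=2,low[3]=0,low[4]=?,low[5]=?); scc=(scc[0]=?,scc[1]=?,scc[2]=0,scc[3]=?,scc[4]=?,scc[5]=?)
step 4: low=(low[0]=0,low[1]=0,low[2]=2,low[3]=0,low[4]=?,low[5]=?); scc=(scc[0]=1,scc[1]=1,scc[2]=0,scc[3]=1,scc[4]=?,scc[5]=?)
step 5: low=(low[0]=0,low[1]=0,low[2]=2,low[3]=0,low[4]=4,low[5]=?); scc=(scc[0]=1,scc[1]=1,scc[2]=0,scc[3]=1,scc[4]=2,scc[5]=?)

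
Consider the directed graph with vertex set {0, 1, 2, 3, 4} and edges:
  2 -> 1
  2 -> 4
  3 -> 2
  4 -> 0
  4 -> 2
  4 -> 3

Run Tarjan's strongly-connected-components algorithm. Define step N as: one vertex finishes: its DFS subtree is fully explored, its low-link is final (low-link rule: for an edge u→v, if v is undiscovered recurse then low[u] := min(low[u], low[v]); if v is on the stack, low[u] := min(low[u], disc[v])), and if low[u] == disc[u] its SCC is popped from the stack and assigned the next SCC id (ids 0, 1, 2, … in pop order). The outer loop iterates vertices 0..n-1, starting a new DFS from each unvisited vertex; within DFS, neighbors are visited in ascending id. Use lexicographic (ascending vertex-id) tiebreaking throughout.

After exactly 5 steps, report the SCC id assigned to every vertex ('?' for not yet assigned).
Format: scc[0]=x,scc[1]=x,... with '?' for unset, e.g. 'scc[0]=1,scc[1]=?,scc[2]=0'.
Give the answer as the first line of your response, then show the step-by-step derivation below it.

scc[0]=0,scc[1]=1,scc[2]=2,scc[3]=2,scc[4]=2

step 1: low=(low[0]=0,low[1]=?,low[2]=?,low[3]=?,low[4]=?); scc=(scc[0]=0,scc[1]=?,scc[2]=?,scc[3]=?,scc[4]=?)
step 2: low=(low[0]=0,low[1]=1,low[2]=?,low[3]=?,low[4]=?); scc=(scc[0]=0,scc[1]=1,scc[2]=?,scc[3]=?,scc[4]=?)
step 3: low=(low[0]=0,low[1]=1,low[2]=2,low[3]=2,low[4]=2); scc=(scc[0]=0,scc[1]=1,scc[2]=?,scc[3]=?,scc[4]=?)
step 4: low=(low[0]=0,low[1]=1,low[2]=2,low[3]=2,low[4]=2); scc=(scc[0]=0,scc[1]=1,scc[2]=?,scc[3]=?,scc[4]=?)
step 5: low=(low[0]=0,low[1]=1,low[2]=2,low[3]=2,low[4]=2); scc=(scc[0]=0,scc[1]=1,scc[2]=2,scc[3]=2,scc[4]=2)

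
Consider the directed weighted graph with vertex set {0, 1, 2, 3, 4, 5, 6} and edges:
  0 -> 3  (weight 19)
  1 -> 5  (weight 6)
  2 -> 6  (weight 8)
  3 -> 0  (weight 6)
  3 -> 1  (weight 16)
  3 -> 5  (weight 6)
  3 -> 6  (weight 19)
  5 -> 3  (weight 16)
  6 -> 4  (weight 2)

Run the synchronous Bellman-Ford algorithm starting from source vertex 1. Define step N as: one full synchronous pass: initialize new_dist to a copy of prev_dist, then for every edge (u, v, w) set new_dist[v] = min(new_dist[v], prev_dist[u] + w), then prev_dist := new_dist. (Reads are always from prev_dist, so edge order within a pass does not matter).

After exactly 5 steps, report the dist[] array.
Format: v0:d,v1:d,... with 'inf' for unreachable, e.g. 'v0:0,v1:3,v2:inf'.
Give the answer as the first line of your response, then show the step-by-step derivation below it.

v0:28,v1:0,v2:inf,v3:22,v4:43,v5:6,v6:41

step 1: dist = v0:inf,v1:0,v2:inf,v3:inf,v4:inf,v5:6,v6:inf
step 2: dist = v0:inf,v1:0,v2:inf,v3:22,v4:inf,v5:6,v6:inf
step 3: dist = v0:28,v1:0,v2:inf,v3:22,v4:inf,v5:6,v6:41
step 4: dist = v0:28,v1:0,v2:inf,v3:22,v4:43,v5:6,v6:41
step 5: dist = v0:28,v1:0,v2:inf,v3:22,v4:43,v5:6,v6:41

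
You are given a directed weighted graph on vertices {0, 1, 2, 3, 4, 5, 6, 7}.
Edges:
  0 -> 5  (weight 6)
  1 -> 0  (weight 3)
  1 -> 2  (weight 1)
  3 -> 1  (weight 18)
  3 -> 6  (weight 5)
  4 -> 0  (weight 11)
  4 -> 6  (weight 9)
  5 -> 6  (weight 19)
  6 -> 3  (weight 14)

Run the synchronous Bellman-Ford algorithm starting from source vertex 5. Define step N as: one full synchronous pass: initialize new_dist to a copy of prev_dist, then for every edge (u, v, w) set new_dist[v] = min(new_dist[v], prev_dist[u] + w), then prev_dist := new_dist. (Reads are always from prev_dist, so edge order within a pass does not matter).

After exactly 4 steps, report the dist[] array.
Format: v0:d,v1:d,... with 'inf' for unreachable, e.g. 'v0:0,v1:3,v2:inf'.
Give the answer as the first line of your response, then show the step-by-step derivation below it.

v0:54,v1:51,v2:52,v3:33,v4:inf,v5:0,v6:19,v7:inf

step 1: dist = v0:inf,v1:inf,v2:inf,v3:inf,v4:inf,v5:0,v6:19,v7:inf
step 2: dist = v0:inf,v1:inf,v2:inf,v3:33,v4:inf,v5:0,v6:19,v7:inf
step 3: dist = v0:inf,v1:51,v2:inf,v3:33,v4:inf,v5:0,v6:19,v7:inf
step 4: dist = v0:54,v1:51,v2:52,v3:33,v4:inf,v5:0,v6:19,v7:inf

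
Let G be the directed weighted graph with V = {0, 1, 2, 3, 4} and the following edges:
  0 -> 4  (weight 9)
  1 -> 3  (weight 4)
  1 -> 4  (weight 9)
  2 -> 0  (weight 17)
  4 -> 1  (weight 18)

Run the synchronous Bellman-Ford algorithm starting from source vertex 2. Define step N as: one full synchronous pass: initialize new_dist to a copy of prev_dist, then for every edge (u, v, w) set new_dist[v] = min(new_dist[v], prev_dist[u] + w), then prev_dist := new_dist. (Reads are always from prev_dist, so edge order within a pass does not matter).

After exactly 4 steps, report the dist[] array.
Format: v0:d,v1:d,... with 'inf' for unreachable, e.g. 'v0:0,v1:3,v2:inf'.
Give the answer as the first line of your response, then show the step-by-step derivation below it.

v0:17,v1:44,v2:0,v3:48,v4:26

step 1: dist = v0:17,v1:inf,v2:0,v3:inf,v4:inf
step 2: dist = v0:17,v1:inf,v2:0,v3:inf,v4:26
step 3: dist = v0:17,v1:44,v2:0,v3:inf,v4:26
step 4: dist = v0:17,v1:44,v2:0,v3:48,v4:26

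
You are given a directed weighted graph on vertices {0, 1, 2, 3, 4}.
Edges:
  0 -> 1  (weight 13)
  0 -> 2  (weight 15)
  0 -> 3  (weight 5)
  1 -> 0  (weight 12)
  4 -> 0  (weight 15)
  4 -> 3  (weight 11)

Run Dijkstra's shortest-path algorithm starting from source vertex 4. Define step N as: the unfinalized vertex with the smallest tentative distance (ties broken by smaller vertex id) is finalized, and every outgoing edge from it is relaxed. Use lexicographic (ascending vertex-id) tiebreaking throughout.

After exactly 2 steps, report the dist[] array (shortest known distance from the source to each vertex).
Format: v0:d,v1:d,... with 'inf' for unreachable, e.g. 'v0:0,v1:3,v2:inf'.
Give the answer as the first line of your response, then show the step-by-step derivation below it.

v0:15,v1:inf,v2:inf,v3:11,v4:0

step 1: dist = v0:15,v1:inf,v2:inf,v3:11,v4:0
step 2: dist = v0:15,v1:inf,v2:inf,v3:11,v4:0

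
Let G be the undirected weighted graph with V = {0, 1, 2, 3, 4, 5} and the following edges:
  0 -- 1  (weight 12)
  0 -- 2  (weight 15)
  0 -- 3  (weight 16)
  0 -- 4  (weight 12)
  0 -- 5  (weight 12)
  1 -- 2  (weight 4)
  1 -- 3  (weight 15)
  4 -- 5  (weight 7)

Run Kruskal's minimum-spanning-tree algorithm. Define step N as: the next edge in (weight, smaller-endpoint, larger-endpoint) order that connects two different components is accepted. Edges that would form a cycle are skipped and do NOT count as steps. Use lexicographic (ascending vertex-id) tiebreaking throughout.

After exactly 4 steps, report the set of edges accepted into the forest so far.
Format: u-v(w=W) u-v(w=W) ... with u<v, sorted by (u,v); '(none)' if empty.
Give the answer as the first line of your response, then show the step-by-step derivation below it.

0-1(w=12) 0-4(w=12) 1-2(w=4) 4-5(w=7)

step 1: add edge 1-2 (w=4); MST = {1-2(w=4)}
step 2: add edge 4-5 (w=7); MST = {1-2(w=4) 4-5(w=7)}
step 3: add edge 0-1 (w=12); MST = {0-1(w=12) 1-2(w=4) 4-5(w=7)}
step 4: add edge 0-4 (w=12); MST = {0-1(w=12) 0-4(w=12) 1-2(w=4) 4-5(w=7)}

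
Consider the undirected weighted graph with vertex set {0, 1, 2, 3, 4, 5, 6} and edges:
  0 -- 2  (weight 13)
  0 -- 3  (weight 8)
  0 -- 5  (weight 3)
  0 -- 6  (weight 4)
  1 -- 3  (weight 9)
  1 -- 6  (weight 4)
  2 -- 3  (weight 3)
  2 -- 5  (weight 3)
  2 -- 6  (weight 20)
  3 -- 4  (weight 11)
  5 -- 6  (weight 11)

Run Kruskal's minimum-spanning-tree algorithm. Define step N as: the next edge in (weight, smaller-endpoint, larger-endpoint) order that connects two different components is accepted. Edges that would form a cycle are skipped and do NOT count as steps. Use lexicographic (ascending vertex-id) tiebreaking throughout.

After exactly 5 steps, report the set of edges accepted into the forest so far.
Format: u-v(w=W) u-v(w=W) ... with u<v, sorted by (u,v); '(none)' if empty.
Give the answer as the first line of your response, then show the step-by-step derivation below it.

0-5(w=3) 0-6(w=4) 1-6(w=4) 2-3(w=3) 2-5(w=3)

step 1: add edge 0-5 (w=3); MST = {0-5(w=3)}
step 2: add edge 2-3 (w=3); MST = {0-5(w=3) 2-3(w=3)}
step 3: add edge 2-5 (w=3); MST = {0-5(w=3) 2-3(w=3) 2-5(w=3)}
step 4: add edge 0-6 (w=4); MST = {0-5(w=3) 0-6(w=4) 2-3(w=3) 2-5(w=3)}
step 5: add edge 1-6 (w=4); MST = {0-5(w=3) 0-6(w=4) 1-6(w=4) 2-3(w=3) 2-5(w=3)}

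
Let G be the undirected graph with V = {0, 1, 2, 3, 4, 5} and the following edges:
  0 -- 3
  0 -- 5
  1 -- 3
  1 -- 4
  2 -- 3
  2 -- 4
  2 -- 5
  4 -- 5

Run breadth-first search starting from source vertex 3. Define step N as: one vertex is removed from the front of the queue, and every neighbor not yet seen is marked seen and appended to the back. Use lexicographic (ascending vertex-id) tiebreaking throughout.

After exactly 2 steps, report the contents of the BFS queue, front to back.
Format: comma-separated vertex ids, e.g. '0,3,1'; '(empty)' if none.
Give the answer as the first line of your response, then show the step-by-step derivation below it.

1,2,5

step 1: dequeue 3; queue=[0,1,2]; order=3
step 2: dequeue 0; queue=[1,2,5]; order=3,0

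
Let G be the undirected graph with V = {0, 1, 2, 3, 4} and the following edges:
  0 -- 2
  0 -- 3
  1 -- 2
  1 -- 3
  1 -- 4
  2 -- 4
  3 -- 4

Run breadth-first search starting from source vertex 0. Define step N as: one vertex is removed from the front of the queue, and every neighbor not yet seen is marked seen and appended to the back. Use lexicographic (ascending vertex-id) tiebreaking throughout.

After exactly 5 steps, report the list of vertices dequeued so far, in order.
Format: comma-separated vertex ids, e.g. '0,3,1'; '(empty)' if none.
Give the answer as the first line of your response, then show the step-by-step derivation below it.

0,2,3,1,4

step 1: dequeue 0; queue=[2,3]; order=0
step 2: dequeue 2; queue=[3,1,4]; order=0,2
step 3: dequeue 3; queue=[1,4]; order=0,2,3
step 4: dequeue 1; queue=[4]; order=0,2,3,1
step 5: dequeue 4; queue=[(empty)]; order=0,2,3,1,4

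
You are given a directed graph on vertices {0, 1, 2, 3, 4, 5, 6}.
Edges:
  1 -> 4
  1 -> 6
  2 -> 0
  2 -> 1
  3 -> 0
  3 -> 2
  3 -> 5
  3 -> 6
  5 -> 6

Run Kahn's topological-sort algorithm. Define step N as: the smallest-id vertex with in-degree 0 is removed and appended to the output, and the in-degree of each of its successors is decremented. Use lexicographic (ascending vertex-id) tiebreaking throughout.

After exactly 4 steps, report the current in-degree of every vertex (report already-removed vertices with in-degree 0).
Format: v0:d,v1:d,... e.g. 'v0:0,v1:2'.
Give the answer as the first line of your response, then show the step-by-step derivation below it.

v0:0,v1:0,v2:0,v3:0,v4:0,v5:0,v6:1

step 1: output 3; order=[3]; indeg=(1,1,0,0,1,0,2)
step 2: output 2; order=[3,2]; indeg=(0,0,0,0,1,0,2)
step 3: output 0; order=[3,2,0]; indeg=(0,0,0,0,1,0,2)
step 4: output 1; order=[3,2,0,1]; indeg=(0,0,0,0,0,0,1)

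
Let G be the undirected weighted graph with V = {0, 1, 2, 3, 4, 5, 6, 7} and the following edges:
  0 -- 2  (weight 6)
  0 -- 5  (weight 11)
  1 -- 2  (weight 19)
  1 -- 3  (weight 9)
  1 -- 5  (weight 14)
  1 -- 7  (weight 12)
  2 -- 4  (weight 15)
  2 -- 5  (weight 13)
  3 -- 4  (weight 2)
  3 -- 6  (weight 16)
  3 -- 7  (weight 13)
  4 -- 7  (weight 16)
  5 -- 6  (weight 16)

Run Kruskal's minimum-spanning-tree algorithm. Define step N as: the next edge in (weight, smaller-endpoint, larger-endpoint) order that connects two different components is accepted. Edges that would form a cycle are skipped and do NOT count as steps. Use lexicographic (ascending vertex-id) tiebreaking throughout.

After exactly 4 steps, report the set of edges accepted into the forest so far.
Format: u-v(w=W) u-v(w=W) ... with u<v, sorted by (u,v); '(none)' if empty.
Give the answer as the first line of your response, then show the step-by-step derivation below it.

0-2(w=6) 0-5(w=11) 1-3(w=9) 3-4(w=2)

step 1: add edge 3-4 (w=2); MST = {3-4(w=2)}
step 2: add edge 0-2 (w=6); MST = {0-2(w=6) 3-4(w=2)}
step 3: add edge 1-3 (w=9); MST = {0-2(w=6) 1-3(w=9) 3-4(w=2)}
step 4: add edge 0-5 (w=11); MST = {0-2(w=6) 0-5(w=11) 1-3(w=9) 3-4(w=2)}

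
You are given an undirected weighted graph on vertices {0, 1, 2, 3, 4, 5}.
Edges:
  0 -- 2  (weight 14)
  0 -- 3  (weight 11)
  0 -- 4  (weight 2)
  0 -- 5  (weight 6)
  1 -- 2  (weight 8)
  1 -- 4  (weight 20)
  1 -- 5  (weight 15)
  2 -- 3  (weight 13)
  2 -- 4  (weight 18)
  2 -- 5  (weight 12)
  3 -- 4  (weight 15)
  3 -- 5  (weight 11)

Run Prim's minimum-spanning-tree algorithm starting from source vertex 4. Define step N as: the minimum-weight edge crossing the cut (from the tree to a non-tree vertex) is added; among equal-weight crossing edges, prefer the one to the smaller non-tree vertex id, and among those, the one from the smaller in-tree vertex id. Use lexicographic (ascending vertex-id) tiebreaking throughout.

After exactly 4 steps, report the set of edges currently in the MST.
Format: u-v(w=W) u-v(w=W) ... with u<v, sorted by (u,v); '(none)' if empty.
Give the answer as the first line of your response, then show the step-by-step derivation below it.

0-3(w=11) 0-4(w=2) 0-5(w=6) 2-5(w=12)

step 1: add edge 0-4 (w=2); MST = {0-4(w=2)}
step 2: add edge 0-5 (w=6); MST = {0-4(w=2) 0-5(w=6)}
step 3: add edge 0-3 (w=11); MST = {0-3(w=11) 0-4(w=2) 0-5(w=6)}
step 4: add edge 2-5 (w=12); MST = {0-3(w=11) 0-4(w=2) 0-5(w=6) 2-5(w=12)}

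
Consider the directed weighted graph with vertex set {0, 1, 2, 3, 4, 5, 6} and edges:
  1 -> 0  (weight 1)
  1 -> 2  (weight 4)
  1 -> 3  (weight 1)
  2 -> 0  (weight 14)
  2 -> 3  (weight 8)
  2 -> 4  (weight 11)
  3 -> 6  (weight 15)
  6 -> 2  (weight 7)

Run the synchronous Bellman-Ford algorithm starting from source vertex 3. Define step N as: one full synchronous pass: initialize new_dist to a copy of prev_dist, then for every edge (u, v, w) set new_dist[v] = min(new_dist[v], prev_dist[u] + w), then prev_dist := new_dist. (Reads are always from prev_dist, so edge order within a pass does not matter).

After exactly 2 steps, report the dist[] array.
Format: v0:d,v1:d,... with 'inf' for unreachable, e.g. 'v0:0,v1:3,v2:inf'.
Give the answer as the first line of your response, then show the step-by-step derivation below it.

v0:inf,v1:inf,v2:22,v3:0,v4:inf,v5:inf,v6:15

step 1: dist = v0:inf,v1:inf,v2:inf,v3:0,v4:inf,v5:inf,v6:15
step 2: dist = v0:inf,v1:inf,v2:22,v3:0,v4:inf,v5:inf,v6:15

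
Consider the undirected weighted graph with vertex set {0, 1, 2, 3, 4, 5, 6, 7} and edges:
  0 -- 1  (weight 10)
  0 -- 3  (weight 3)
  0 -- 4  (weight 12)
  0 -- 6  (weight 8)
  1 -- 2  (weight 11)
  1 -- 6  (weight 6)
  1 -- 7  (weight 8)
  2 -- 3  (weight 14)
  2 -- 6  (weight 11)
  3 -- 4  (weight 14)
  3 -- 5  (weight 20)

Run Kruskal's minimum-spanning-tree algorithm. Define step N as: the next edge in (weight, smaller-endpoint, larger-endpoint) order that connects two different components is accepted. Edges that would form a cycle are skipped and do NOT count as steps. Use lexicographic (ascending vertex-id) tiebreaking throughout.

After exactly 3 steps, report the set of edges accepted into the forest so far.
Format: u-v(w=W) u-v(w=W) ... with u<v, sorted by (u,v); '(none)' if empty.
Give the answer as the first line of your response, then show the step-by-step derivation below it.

0-3(w=3) 0-6(w=8) 1-6(w=6)

step 1: add edge 0-3 (w=3); MST = {0-3(w=3)}
step 2: add edge 1-6 (w=6); MST = {0-3(w=3) 1-6(w=6)}
step 3: add edge 0-6 (w=8); MST = {0-3(w=3) 0-6(w=8) 1-6(w=6)}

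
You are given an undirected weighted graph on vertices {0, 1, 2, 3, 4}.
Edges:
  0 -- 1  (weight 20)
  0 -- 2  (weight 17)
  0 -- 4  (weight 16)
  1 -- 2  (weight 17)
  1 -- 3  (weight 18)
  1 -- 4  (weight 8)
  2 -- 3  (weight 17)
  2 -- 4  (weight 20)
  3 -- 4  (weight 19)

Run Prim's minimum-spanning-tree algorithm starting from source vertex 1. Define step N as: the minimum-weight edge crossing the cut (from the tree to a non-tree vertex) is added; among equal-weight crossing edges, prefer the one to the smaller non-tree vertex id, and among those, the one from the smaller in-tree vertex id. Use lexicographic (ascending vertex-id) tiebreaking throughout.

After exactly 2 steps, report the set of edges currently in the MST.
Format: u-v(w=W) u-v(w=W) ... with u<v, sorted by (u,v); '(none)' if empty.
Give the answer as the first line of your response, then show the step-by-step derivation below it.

0-4(w=16) 1-4(w=8)

step 1: add edge 1-4 (w=8); MST = {1-4(w=8)}
step 2: add edge 0-4 (w=16); MST = {0-4(w=16) 1-4(w=8)}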